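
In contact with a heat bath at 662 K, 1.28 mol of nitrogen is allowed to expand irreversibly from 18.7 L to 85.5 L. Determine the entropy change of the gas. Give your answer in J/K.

ΔS_gas = 16.2 J/K

Entropy is a state function, so ΔS_gas depends only on the end states.
For an isothermal ideal gas ΔS_gas = nR ln(V₂/V₁) = 1.28 × 8.314 × ln(85.5/18.7) = 16.2 J/K.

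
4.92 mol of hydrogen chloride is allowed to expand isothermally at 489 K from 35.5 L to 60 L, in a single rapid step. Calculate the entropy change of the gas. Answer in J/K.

Entropy is a state function, so ΔS_gas depends only on the end states.
For an isothermal ideal gas ΔS_gas = nR ln(V₂/V₁) = 4.92 × 8.314 × ln(60/35.5) = 21.5 J/K.

ΔS_gas = 21.5 J/K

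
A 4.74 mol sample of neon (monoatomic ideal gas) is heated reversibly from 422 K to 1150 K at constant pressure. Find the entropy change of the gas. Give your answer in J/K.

ΔS = 98.8 J/K

At constant pressure, ΔS = nC_p ln(T₂/T₁) with C_p = 5R/2 = 20.79 J mol⁻¹ K⁻¹.
ΔS = 4.74 × 20.79 × ln(1150/422) = 98.8 J/K.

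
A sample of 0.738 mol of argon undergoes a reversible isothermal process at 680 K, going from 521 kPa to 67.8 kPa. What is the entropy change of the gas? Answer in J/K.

ΔS_gas = 12.5 J/K

For an isothermal ideal gas ΔS_gas = nR ln(P₁/P₂) = 0.738 × 8.314 × ln(521/67.8) = 12.5 J/K.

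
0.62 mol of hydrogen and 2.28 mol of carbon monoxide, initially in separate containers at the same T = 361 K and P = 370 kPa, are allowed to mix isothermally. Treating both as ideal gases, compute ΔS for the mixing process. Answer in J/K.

ΔS_mix = 12.5 J/K

Mole fractions: x_A = 0.62/2.9 = 0.214, x_B = 0.786.
ΔS_mix = −R(n_A ln x_A + n_B ln x_B) = −8.314 × (0.62 ln 0.214 + 2.28 ln 0.786) = 12.5 J/K.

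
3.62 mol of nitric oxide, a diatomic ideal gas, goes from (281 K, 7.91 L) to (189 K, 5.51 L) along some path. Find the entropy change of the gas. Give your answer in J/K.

ΔS = -40.7 J/K

Entropy is a state function: ΔS = nC_V ln(T₂/T₁) + nR ln(V₂/V₁), with C_V = 5R/2 = 20.79 J mol⁻¹ K⁻¹ for a diatomic ideal gas.
ΔS = 3.62 × [20.79 × ln(189/281) + 8.314 × ln(5.51/7.91)] = -40.7 J/K.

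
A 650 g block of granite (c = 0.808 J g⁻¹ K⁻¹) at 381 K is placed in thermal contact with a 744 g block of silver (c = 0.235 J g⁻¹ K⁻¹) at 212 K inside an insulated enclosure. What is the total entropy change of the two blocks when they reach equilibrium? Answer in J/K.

Energy balance: T_f = (m₁c₁T₁ + m₂c₂T₂)/(m₁c₁ + m₂c₂) = 338.79 K.
ΔS₁ = m₁c₁ ln(T_f/T₁) = 525.2 × ln(338.79/381) = -61.67 J/K.
ΔS₂ = m₂c₂ ln(T_f/T₂) = 174.84 × ln(338.79/212) = 81.96 J/K.
ΔS_total = -61.67 + 81.96 = 20.3 J/K.

ΔS_total = 20.3 J/K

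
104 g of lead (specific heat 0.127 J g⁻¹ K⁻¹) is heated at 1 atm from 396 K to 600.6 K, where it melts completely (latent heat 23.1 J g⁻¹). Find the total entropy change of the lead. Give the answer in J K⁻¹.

ΔS = 9.5 J/K

Warming step: ΔS₁ = m c ln(T_tr/T_i) = 104 × 0.127 × ln(600.6/396) = 5.501 J/K.
Phase change: ΔS₂ = +mL/T_tr = 104 × 23.1 / 600.6 = 4 J/K.
ΔS_total = (5.501) + (4) = 9.5 J/K.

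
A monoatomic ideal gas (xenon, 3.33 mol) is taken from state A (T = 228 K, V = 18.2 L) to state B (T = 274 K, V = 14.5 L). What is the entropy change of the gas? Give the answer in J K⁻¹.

Entropy is a state function: ΔS = nC_V ln(T₂/T₁) + nR ln(V₂/V₁), with C_V = 3R/2 = 12.47 J mol⁻¹ K⁻¹ for a monoatomic ideal gas.
ΔS = 3.33 × [12.47 × ln(274/228) + 8.314 × ln(14.5/18.2)] = 1.34 J/K.

ΔS = 1.34 J/K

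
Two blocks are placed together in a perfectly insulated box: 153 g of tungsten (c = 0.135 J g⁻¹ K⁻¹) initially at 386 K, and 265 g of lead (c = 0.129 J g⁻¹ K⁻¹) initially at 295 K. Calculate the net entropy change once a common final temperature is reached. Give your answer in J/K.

ΔS_total = 0.474 J/K

Energy balance: T_f = (m₁c₁T₁ + m₂c₂T₂)/(m₁c₁ + m₂c₂) = 329.27 K.
ΔS₁ = m₁c₁ ln(T_f/T₁) = 20.655 × ln(329.27/386) = -3.283 J/K.
ΔS₂ = m₂c₂ ln(T_f/T₂) = 34.185 × ln(329.27/295) = 3.757 J/K.
ΔS_total = -3.283 + 3.757 = 0.474 J/K.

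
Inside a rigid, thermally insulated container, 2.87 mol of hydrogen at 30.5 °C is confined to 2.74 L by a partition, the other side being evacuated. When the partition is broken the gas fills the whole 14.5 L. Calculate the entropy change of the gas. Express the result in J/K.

ΔS_gas = 39.8 J/K

No heat is exchanged and no work is done, so the ideal-gas temperature stays constant.
Entropy is a state function; using a reversible isothermal path, ΔS_gas = nR ln(V₂/V₁) = 2.87 × 8.314 × ln(14.5/2.74) = 39.8 J/K.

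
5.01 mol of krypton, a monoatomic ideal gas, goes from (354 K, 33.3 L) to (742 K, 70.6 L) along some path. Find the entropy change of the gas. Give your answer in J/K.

ΔS = 77.5 J/K

Entropy is a state function: ΔS = nC_V ln(T₂/T₁) + nR ln(V₂/V₁), with C_V = 3R/2 = 12.47 J mol⁻¹ K⁻¹ for a monoatomic ideal gas.
ΔS = 5.01 × [12.47 × ln(742/354) + 8.314 × ln(70.6/33.3)] = 77.5 J/K.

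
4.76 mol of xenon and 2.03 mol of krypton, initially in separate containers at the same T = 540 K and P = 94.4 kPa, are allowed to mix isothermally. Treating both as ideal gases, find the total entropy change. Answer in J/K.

Mole fractions: x_A = 4.76/6.79 = 0.701, x_B = 0.299.
ΔS_mix = −R(n_A ln x_A + n_B ln x_B) = −8.314 × (4.76 ln 0.701 + 2.03 ln 0.299) = 34.4 J/K.

ΔS_mix = 34.4 J/K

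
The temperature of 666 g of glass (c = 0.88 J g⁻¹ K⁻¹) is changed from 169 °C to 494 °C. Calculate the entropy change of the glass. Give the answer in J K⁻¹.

ΔS = 323 J/K

In kelvin: T₁ = 442.15 K, T₂ = 767.15 K. ΔS = ∫dQ_rev/T = m c ln(T₂/T₁) = 666 × 0.88 × ln(767.15/442.15) = 323 J/K.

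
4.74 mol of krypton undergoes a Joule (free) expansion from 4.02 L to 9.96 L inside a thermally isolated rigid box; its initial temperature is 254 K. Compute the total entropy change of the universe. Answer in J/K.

No heat is exchanged and no work is done, so the ideal-gas temperature stays constant.
Entropy is a state function; using a reversible isothermal path, ΔS_gas = nR ln(V₂/V₁) = 4.74 × 8.314 × ln(9.96/4.02) = 35.8 J/K.
The insulated surroundings exchange no heat, so ΔS_surr = 0 and ΔS_universe = ΔS_gas.

ΔS_universe = 35.8 J/K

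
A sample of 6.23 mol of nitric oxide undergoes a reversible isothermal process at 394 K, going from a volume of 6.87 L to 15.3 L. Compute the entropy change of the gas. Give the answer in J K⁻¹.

For an isothermal ideal gas ΔS_gas = nR ln(V₂/V₁) = 6.23 × 8.314 × ln(15.3/6.87) = 41.5 J/K.

ΔS_gas = 41.5 J/K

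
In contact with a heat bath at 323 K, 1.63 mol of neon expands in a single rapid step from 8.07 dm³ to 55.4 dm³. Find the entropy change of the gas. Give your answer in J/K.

Entropy is a state function, so ΔS_gas depends only on the end states.
For an isothermal ideal gas ΔS_gas = nR ln(V₂/V₁) = 1.63 × 8.314 × ln(55.4/8.07) = 26.1 J/K.

ΔS_gas = 26.1 J/K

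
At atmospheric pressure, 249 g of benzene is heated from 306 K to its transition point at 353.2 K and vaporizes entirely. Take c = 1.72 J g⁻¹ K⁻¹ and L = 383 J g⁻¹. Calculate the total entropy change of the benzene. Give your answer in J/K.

Warming step: ΔS₁ = m c ln(T_tr/T_i) = 249 × 1.72 × ln(353.2/306) = 61.44 J/K.
Phase change: ΔS₂ = +mL/T_tr = 249 × 383 / 353.2 = 270 J/K.
ΔS_total = (61.44) + (270) = 331 J/K.

ΔS = 331 J/K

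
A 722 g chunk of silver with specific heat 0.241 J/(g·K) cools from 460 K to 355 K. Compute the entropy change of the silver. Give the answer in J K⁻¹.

ΔS = -45.1 J/K

ΔS = ∫dQ_rev/T = m c ln(T₂/T₁) = 722 × 0.241 × ln(355/460) = -45.1 J/K.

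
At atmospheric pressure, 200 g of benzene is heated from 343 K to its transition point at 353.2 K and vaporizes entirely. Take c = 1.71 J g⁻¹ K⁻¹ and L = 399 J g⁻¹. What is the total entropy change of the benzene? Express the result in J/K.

Warming step: ΔS₁ = m c ln(T_tr/T_i) = 200 × 1.71 × ln(353.2/343) = 10.02 J/K.
Phase change: ΔS₂ = +mL/T_tr = 200 × 399 / 353.2 = 225.9 J/K.
ΔS_total = (10.02) + (225.9) = 236 J/K.

ΔS = 236 J/K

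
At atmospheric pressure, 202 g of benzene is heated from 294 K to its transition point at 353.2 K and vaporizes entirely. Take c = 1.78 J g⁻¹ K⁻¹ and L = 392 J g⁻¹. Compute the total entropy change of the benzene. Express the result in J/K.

ΔS = 290 J/K

Warming step: ΔS₁ = m c ln(T_tr/T_i) = 202 × 1.78 × ln(353.2/294) = 65.96 J/K.
Phase change: ΔS₂ = +mL/T_tr = 202 × 392 / 353.2 = 224.2 J/K.
ΔS_total = (65.96) + (224.2) = 290 J/K.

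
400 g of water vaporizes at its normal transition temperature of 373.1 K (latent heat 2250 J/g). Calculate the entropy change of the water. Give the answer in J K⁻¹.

ΔS = 2410 J/K

Heat absorbed by the substance: Q = mL = 400 × 2250 = 900000 J.
At constant T, ΔS = Q_rev/T = 900000 / 373.1 = 2410 J/K.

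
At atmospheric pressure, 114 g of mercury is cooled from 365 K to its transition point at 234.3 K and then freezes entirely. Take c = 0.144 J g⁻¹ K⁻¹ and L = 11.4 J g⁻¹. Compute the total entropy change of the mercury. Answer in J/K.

Cooling step: ΔS₁ = m c ln(T_tr/T_i) = 114 × 0.144 × ln(234.3/365) = -7.277 J/K.
Phase change: ΔS₂ = −mL/T_tr = −114 × 11.4 / 234.3 = -5.547 J/K.
ΔS_total = (-7.277) + (-5.547) = -12.8 J/K.

ΔS = -12.8 J/K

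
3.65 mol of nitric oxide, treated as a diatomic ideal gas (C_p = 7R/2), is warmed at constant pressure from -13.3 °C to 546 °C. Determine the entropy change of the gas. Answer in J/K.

In kelvin: T₁ = 259.85 K, T₂ = 819.15 K. At constant pressure, ΔS = nC_p ln(T₂/T₁) with C_p = 7R/2 = 29.1 J mol⁻¹ K⁻¹.
ΔS = 3.65 × 29.1 × ln(819.15/259.85) = 122 J/K.

ΔS = 122 J/K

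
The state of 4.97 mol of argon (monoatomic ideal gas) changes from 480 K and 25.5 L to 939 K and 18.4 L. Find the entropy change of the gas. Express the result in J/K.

Entropy is a state function: ΔS = nC_V ln(T₂/T₁) + nR ln(V₂/V₁), with C_V = 3R/2 = 12.47 J mol⁻¹ K⁻¹ for a monoatomic ideal gas.
ΔS = 4.97 × [12.47 × ln(939/480) + 8.314 × ln(18.4/25.5)] = 28.1 J/K.

ΔS = 28.1 J/K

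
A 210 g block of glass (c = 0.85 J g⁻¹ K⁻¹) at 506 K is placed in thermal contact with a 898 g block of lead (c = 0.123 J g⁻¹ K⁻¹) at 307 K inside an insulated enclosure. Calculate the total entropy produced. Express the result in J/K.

ΔS_total = 8.12 J/K

Energy balance: T_f = (m₁c₁T₁ + m₂c₂T₂)/(m₁c₁ + m₂c₂) = 429.93 K.
ΔS₁ = m₁c₁ ln(T_f/T₁) = 178.5 × ln(429.93/506) = -29.08 J/K.
ΔS₂ = m₂c₂ ln(T_f/T₂) = 110.454 × ln(429.93/307) = 37.2 J/K.
ΔS_total = -29.08 + 37.2 = 8.12 J/K.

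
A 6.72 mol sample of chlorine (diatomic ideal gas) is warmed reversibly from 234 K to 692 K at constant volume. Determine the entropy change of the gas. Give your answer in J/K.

At constant volume, ΔS = nC_V ln(T₂/T₁) with C_V = 5R/2 = 20.79 J mol⁻¹ K⁻¹.
ΔS = 6.72 × 20.79 × ln(692/234) = 151 J/K.

ΔS = 151 J/K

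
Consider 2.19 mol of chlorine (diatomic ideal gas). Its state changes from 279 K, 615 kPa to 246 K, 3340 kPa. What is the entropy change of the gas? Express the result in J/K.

ΔS = nC_p ln(T₂/T₁) − nR ln(P₂/P₁), with C_p = 7R/2 = 29.1 J mol⁻¹ K⁻¹ for a diatomic ideal gas.
ΔS = 2.19 × [29.1 × ln(246/279) − 8.314 × ln(3340/615)] = -38.8 J/K.

ΔS = -38.8 J/K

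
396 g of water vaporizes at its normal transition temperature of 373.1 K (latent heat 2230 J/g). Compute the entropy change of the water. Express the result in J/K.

ΔS = 2370 J/K

Heat absorbed by the substance: Q = mL = 396 × 2230 = 883080 J.
At constant T, ΔS = Q_rev/T = 883080 / 373.1 = 2370 J/K.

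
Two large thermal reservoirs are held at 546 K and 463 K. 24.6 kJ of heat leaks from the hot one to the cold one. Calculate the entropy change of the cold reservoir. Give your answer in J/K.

ΔS_cold = 53.1 J/K

The cold reservoir gains heat Q, so ΔS_cold = +Q/T_C = 24600/463 = 53.1 J/K.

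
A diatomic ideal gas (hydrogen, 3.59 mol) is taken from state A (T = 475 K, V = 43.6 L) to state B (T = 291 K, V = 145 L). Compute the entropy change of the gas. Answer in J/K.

Entropy is a state function: ΔS = nC_V ln(T₂/T₁) + nR ln(V₂/V₁), with C_V = 5R/2 = 20.79 J mol⁻¹ K⁻¹ for a diatomic ideal gas.
ΔS = 3.59 × [20.79 × ln(291/475) + 8.314 × ln(145/43.6)] = -0.696 J/K.

ΔS = -0.696 J/K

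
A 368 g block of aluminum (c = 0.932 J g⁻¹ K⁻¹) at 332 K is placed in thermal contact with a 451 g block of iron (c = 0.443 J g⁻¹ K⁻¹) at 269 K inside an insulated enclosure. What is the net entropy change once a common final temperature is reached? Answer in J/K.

Energy balance: T_f = (m₁c₁T₁ + m₂c₂T₂)/(m₁c₁ + m₂c₂) = 308.81 K.
ΔS₁ = m₁c₁ ln(T_f/T₁) = 342.976 × ln(308.81/332) = -24.83 J/K.
ΔS₂ = m₂c₂ ln(T_f/T₂) = 199.793 × ln(308.81/269) = 27.57 J/K.
ΔS_total = -24.83 + 27.57 = 2.74 J/K.

ΔS_total = 2.74 J/K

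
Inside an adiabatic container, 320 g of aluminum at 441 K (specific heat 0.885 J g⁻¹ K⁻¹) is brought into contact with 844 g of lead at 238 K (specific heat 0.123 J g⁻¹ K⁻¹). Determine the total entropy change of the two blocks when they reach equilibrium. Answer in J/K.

Energy balance: T_f = (m₁c₁T₁ + m₂c₂T₂)/(m₁c₁ + m₂c₂) = 386.55 K.
ΔS₁ = m₁c₁ ln(T_f/T₁) = 283.2 × ln(386.55/441) = -37.32 J/K.
ΔS₂ = m₂c₂ ln(T_f/T₂) = 103.812 × ln(386.55/238) = 50.35 J/K.
ΔS_total = -37.32 + 50.35 = 13 J/K.

ΔS_total = 13 J/K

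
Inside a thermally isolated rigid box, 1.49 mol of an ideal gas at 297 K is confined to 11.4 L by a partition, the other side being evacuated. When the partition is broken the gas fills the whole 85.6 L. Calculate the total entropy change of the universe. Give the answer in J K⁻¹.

ΔS_universe = 25 J/K

No heat is exchanged and no work is done, so the ideal-gas temperature stays constant.
Entropy is a state function; using a reversible isothermal path, ΔS_gas = nR ln(V₂/V₁) = 1.49 × 8.314 × ln(85.6/11.4) = 25 J/K.
The insulated surroundings exchange no heat, so ΔS_surr = 0 and ΔS_universe = ΔS_gas.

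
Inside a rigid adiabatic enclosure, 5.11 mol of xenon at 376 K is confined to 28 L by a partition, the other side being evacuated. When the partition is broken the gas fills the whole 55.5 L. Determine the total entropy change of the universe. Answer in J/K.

ΔS_universe = 29.1 J/K

For an ideal gas in free expansion Q = 0 and W = 0, so T is unchanged.
Entropy is a state function; using a reversible isothermal path, ΔS_gas = nR ln(V₂/V₁) = 5.11 × 8.314 × ln(55.5/28) = 29.1 J/K.
The insulated surroundings exchange no heat, so ΔS_surr = 0 and ΔS_universe = ΔS_gas.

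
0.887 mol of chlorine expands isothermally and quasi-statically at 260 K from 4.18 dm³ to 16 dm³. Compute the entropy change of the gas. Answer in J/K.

ΔS_gas = 9.9 J/K

For an isothermal ideal gas ΔS_gas = nR ln(V₂/V₁) = 0.887 × 8.314 × ln(16/4.18) = 9.9 J/K.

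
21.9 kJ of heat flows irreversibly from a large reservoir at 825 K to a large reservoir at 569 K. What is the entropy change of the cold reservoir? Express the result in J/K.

ΔS_cold = 38.5 J/K

The cold reservoir gains heat Q, so ΔS_cold = +Q/T_C = 21900/569 = 38.5 J/K.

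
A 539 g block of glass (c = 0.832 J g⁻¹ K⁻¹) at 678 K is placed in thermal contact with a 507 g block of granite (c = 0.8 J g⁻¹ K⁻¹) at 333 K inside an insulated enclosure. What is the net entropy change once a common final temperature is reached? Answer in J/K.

Energy balance: T_f = (m₁c₁T₁ + m₂c₂T₂)/(m₁c₁ + m₂c₂) = 514.15 K.
ΔS₁ = m₁c₁ ln(T_f/T₁) = 448.448 × ln(514.15/678) = -124.1 J/K.
ΔS₂ = m₂c₂ ln(T_f/T₂) = 405.6 × ln(514.15/333) = 176.2 J/K.
ΔS_total = -124.1 + 176.2 = 52.1 J/K.

ΔS_total = 52.1 J/K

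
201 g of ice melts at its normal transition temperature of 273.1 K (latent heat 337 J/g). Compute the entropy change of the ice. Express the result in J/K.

Heat absorbed by the substance: Q = mL = 201 × 337 = 67737 J.
At constant T, ΔS = Q_rev/T = 67737 / 273.1 = 248 J/K.

ΔS = 248 J/K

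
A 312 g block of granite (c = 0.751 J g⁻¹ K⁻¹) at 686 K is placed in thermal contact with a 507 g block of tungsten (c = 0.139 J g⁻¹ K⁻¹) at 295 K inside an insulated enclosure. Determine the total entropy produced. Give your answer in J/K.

Energy balance: T_f = (m₁c₁T₁ + m₂c₂T₂)/(m₁c₁ + m₂c₂) = 595.59 K.
ΔS₁ = m₁c₁ ln(T_f/T₁) = 234.312 × ln(595.59/686) = -33.11 J/K.
ΔS₂ = m₂c₂ ln(T_f/T₂) = 70.473 × ln(595.59/295) = 49.51 J/K.
ΔS_total = -33.11 + 49.51 = 16.4 J/K.

ΔS_total = 16.4 J/K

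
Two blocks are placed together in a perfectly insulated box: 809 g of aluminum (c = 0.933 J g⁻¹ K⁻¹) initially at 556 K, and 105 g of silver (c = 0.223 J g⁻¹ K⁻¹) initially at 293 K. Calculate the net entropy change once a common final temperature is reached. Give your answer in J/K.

ΔS_total = 3.84 J/K

Energy balance: T_f = (m₁c₁T₁ + m₂c₂T₂)/(m₁c₁ + m₂c₂) = 548.09 K.
ΔS₁ = m₁c₁ ln(T_f/T₁) = 754.797 × ln(548.09/556) = -10.82 J/K.
ΔS₂ = m₂c₂ ln(T_f/T₂) = 23.415 × ln(548.09/293) = 14.66 J/K.
ΔS_total = -10.82 + 14.66 = 3.84 J/K.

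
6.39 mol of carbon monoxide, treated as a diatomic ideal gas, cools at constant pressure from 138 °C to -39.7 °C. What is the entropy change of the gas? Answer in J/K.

In kelvin: T₁ = 411.15 K, T₂ = 233.45 K. At constant pressure, ΔS = nC_p ln(T₂/T₁) with C_p = 7R/2 = 29.1 J mol⁻¹ K⁻¹.
ΔS = 6.39 × 29.1 × ln(233.45/411.15) = -105 J/K.

ΔS = -105 J/K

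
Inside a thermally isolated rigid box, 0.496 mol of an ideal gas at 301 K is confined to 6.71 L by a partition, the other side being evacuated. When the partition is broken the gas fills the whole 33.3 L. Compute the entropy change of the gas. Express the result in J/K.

ΔS_gas = 6.61 J/K

No heat is exchanged and no work is done, so the ideal-gas temperature stays constant.
Entropy is a state function; using a reversible isothermal path, ΔS_gas = nR ln(V₂/V₁) = 0.496 × 8.314 × ln(33.3/6.71) = 6.61 J/K.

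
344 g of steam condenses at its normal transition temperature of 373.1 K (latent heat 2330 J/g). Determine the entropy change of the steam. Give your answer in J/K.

ΔS = -2150 J/K

Heat released by the substance: Q = −mL = −344 × 2330 = −801520 J.
At constant T, ΔS = Q_rev/T = −801520 / 373.1 = -2150 J/K.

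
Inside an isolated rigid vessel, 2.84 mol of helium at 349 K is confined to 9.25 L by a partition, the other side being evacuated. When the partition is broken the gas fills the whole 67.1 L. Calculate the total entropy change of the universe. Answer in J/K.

For an ideal gas in free expansion Q = 0 and W = 0, so T is unchanged.
Entropy is a state function; using a reversible isothermal path, ΔS_gas = nR ln(V₂/V₁) = 2.84 × 8.314 × ln(67.1/9.25) = 46.8 J/K.
The insulated surroundings exchange no heat, so ΔS_surr = 0 and ΔS_universe = ΔS_gas.

ΔS_universe = 46.8 J/K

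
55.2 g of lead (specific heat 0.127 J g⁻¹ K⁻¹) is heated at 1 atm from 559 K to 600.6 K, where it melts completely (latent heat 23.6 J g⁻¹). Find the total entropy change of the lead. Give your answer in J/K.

ΔS = 2.67 J/K

Warming step: ΔS₁ = m c ln(T_tr/T_i) = 55.2 × 0.127 × ln(600.6/559) = 0.5032 J/K.
Phase change: ΔS₂ = +mL/T_tr = 55.2 × 23.6 / 600.6 = 2.169 J/K.
ΔS_total = (0.5032) + (2.169) = 2.67 J/K.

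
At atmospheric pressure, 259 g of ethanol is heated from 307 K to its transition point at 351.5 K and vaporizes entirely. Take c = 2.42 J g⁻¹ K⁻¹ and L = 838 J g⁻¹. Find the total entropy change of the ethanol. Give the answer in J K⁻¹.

ΔS = 702 J/K

Warming step: ΔS₁ = m c ln(T_tr/T_i) = 259 × 2.42 × ln(351.5/307) = 84.84 J/K.
Phase change: ΔS₂ = +mL/T_tr = 259 × 838 / 351.5 = 617.5 J/K.
ΔS_total = (84.84) + (617.5) = 702 J/K.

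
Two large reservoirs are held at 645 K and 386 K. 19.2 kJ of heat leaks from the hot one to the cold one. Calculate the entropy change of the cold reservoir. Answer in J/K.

ΔS_cold = 49.7 J/K

The cold reservoir gains heat Q, so ΔS_cold = +Q/T_C = 19200/386 = 49.7 J/K.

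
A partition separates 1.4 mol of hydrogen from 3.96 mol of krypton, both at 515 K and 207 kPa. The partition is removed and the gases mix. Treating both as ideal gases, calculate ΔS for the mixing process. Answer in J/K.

ΔS_mix = 25.6 J/K

Mole fractions: x_A = 1.4/5.36 = 0.261, x_B = 0.739.
ΔS_mix = −R(n_A ln x_A + n_B ln x_B) = −8.314 × (1.4 ln 0.261 + 3.96 ln 0.739) = 25.6 J/K.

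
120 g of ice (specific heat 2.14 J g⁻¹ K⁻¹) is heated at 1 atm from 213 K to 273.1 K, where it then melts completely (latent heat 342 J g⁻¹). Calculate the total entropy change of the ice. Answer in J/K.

Warming step: ΔS₁ = m c ln(T_tr/T_i) = 120 × 2.14 × ln(273.1/213) = 63.83 J/K.
Phase change: ΔS₂ = +mL/T_tr = 120 × 342 / 273.1 = 150.3 J/K.
ΔS_total = (63.83) + (150.3) = 214 J/K.

ΔS = 214 J/K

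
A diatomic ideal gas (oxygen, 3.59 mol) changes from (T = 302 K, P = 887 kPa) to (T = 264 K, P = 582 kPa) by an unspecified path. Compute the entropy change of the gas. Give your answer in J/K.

ΔS = nC_p ln(T₂/T₁) − nR ln(P₂/P₁), with C_p = 7R/2 = 29.1 J mol⁻¹ K⁻¹ for a diatomic ideal gas.
ΔS = 3.59 × [29.1 × ln(264/302) − 8.314 × ln(582/887)] = -1.47 J/K.

ΔS = -1.47 J/K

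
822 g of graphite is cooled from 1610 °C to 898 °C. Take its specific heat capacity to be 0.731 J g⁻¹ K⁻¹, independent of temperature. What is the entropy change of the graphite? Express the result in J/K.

ΔS = -285 J/K

In kelvin: T₁ = 1883.15 K, T₂ = 1171.15 K. ΔS = ∫dQ_rev/T = m c ln(T₂/T₁) = 822 × 0.731 × ln(1171.15/1883.15) = -285 J/K.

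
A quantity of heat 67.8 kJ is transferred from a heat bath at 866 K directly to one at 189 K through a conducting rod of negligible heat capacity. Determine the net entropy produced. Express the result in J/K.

ΔS_hot = −Q/T_H = −67800/866 = -78.29 J/K and ΔS_cold = +Q/T_C = 67800/189 = 358.7 J/K.
ΔS_total = -78.29 + 358.7 = 280 J/K, positive as the second law requires.

ΔS_total = 280 J/K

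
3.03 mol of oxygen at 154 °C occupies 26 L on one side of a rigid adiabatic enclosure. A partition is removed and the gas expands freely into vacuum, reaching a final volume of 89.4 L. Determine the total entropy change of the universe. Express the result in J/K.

ΔS_universe = 31.1 J/K

No heat is exchanged and no work is done, so the ideal-gas temperature stays constant.
Entropy is a state function; using a reversible isothermal path, ΔS_gas = nR ln(V₂/V₁) = 3.03 × 8.314 × ln(89.4/26) = 31.1 J/K.
The insulated surroundings exchange no heat, so ΔS_surr = 0 and ΔS_universe = ΔS_gas.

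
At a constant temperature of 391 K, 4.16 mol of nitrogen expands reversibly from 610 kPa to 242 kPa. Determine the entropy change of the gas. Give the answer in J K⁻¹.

ΔS_gas = 32 J/K

For an isothermal ideal gas ΔS_gas = nR ln(P₁/P₂) = 4.16 × 8.314 × ln(610/242) = 32 J/K.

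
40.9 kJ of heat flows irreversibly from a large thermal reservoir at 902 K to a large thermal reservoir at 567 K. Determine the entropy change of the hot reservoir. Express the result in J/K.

ΔS_hot = -45.3 J/K

The hot reservoir loses heat Q, so ΔS_hot = −Q/T_H = −40900/902 = -45.3 J/K.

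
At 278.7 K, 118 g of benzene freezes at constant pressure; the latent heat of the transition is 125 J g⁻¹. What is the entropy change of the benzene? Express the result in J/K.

ΔS = -52.9 J/K

Heat released by the substance: Q = −mL = −118 × 125 = −14750 J.
At constant T, ΔS = Q_rev/T = −14750 / 278.7 = -52.9 J/K.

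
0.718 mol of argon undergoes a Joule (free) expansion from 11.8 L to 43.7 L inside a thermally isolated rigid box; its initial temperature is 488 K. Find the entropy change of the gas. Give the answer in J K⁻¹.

ΔS_gas = 7.82 J/K

No heat is exchanged and no work is done, so the ideal-gas temperature stays constant.
Entropy is a state function; using a reversible isothermal path, ΔS_gas = nR ln(V₂/V₁) = 0.718 × 8.314 × ln(43.7/11.8) = 7.82 J/K.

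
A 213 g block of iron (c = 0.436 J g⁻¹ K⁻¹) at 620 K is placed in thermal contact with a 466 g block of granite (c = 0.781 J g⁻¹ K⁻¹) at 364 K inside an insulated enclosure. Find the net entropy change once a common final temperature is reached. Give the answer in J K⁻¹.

Energy balance: T_f = (m₁c₁T₁ + m₂c₂T₂)/(m₁c₁ + m₂c₂) = 416.04 K.
ΔS₁ = m₁c₁ ln(T_f/T₁) = 92.868 × ln(416.04/620) = -37.05 J/K.
ΔS₂ = m₂c₂ ln(T_f/T₂) = 363.946 × ln(416.04/364) = 48.64 J/K.
ΔS_total = -37.05 + 48.64 = 11.6 J/K.

ΔS_total = 11.6 J/K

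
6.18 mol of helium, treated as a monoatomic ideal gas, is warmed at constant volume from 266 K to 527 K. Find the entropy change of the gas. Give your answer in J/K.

ΔS = 52.7 J/K

At constant volume, ΔS = nC_V ln(T₂/T₁) with C_V = 3R/2 = 12.47 J mol⁻¹ K⁻¹.
ΔS = 6.18 × 12.47 × ln(527/266) = 52.7 J/K.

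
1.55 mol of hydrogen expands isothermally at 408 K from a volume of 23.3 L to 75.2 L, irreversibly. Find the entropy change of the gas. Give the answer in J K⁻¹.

Entropy is a state function, so ΔS_gas depends only on the end states.
For an isothermal ideal gas ΔS_gas = nR ln(V₂/V₁) = 1.55 × 8.314 × ln(75.2/23.3) = 15.1 J/K.

ΔS_gas = 15.1 J/K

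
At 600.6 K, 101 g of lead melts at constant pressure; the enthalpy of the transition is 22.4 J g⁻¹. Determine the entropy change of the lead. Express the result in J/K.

Heat absorbed by the substance: Q = mL = 101 × 22.4 = 2262.4 J.
At constant T, ΔS = Q_rev/T = 2262.4 / 600.6 = 3.77 J/K.

ΔS = 3.77 J/K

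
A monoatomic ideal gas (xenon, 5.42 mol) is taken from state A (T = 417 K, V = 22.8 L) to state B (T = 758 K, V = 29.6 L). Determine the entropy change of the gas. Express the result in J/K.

Entropy is a state function: ΔS = nC_V ln(T₂/T₁) + nR ln(V₂/V₁), with C_V = 3R/2 = 12.47 J mol⁻¹ K⁻¹ for a monoatomic ideal gas.
ΔS = 5.42 × [12.47 × ln(758/417) + 8.314 × ln(29.6/22.8)] = 52.2 J/K.

ΔS = 52.2 J/K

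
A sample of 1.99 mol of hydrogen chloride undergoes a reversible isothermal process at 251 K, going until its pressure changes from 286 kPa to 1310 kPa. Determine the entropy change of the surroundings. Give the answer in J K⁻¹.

For an isothermal ideal gas ΔS_gas = nR ln(P₁/P₂) = 1.99 × 8.314 × ln(286/1310) = -25.2 J/K.
The process is reversible, so ΔS_surr = −ΔS_gas = 25.2 J/K and ΔS_universe = 0.

ΔS_surr = 25.2 J/K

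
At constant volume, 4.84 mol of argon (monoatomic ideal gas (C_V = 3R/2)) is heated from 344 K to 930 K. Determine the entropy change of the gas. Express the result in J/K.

ΔS = 60 J/K

At constant volume, ΔS = nC_V ln(T₂/T₁) with C_V = 3R/2 = 12.47 J mol⁻¹ K⁻¹.
ΔS = 4.84 × 12.47 × ln(930/344) = 60 J/K.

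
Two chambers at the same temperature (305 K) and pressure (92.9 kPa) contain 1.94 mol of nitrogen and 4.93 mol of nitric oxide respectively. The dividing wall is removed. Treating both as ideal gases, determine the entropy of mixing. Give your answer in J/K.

Mole fractions: x_A = 1.94/6.87 = 0.282, x_B = 0.718.
ΔS_mix = −R(n_A ln x_A + n_B ln x_B) = −8.314 × (1.94 ln 0.282 + 4.93 ln 0.718) = 34 J/K.

ΔS_mix = 34 J/K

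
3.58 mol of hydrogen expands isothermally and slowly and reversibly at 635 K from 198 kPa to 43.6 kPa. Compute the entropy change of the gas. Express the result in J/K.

For an isothermal ideal gas ΔS_gas = nR ln(P₁/P₂) = 3.58 × 8.314 × ln(198/43.6) = 45 J/K.

ΔS_gas = 45 J/K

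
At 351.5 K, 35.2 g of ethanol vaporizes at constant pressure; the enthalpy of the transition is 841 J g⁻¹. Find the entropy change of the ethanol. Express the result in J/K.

Heat absorbed by the substance: Q = mL = 35.2 × 841 = 29603.2 J.
At constant T, ΔS = Q_rev/T = 29603.2 / 351.5 = 84.2 J/K.

ΔS = 84.2 J/K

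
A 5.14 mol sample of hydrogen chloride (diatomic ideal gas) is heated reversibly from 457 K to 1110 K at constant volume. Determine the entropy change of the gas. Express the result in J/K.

At constant volume, ΔS = nC_V ln(T₂/T₁) with C_V = 5R/2 = 20.79 J mol⁻¹ K⁻¹.
ΔS = 5.14 × 20.79 × ln(1110/457) = 94.8 J/K.

ΔS = 94.8 J/K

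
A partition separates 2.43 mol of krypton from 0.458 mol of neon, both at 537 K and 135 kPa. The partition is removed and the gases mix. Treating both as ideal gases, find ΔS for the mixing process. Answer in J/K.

ΔS_mix = 10.5 J/K

Mole fractions: x_A = 2.43/2.89 = 0.841, x_B = 0.159.
ΔS_mix = −R(n_A ln x_A + n_B ln x_B) = −8.314 × (2.43 ln 0.841 + 0.458 ln 0.159) = 10.5 J/K.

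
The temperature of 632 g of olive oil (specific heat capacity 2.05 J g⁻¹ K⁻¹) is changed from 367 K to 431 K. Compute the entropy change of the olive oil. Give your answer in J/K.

ΔS = 208 J/K

ΔS = ∫dQ_rev/T = m c ln(T₂/T₁) = 632 × 2.05 × ln(431/367) = 208 J/K.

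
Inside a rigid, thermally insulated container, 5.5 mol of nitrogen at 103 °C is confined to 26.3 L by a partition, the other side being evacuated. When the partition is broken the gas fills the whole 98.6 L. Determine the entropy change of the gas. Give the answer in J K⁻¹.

For an ideal gas in free expansion Q = 0 and W = 0, so T is unchanged.
Entropy is a state function; using a reversible isothermal path, ΔS_gas = nR ln(V₂/V₁) = 5.5 × 8.314 × ln(98.6/26.3) = 60.4 J/K.

ΔS_gas = 60.4 J/K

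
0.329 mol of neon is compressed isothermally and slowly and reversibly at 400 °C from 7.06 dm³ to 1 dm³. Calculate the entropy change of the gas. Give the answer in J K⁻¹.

ΔS_gas = -5.35 J/K

For an isothermal ideal gas ΔS_gas = nR ln(V₂/V₁) = 0.329 × 8.314 × ln(1/7.06) = -5.35 J/K.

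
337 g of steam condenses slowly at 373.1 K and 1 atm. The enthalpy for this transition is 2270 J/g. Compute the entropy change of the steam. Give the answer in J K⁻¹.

Heat released by the substance: Q = −mL = −337 × 2270 = −764990 J.
At constant T, ΔS = Q_rev/T = −764990 / 373.1 = -2050 J/K.

ΔS = -2050 J/K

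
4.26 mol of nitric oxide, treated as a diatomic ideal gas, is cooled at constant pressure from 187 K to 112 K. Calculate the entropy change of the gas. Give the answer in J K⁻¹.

At constant pressure, ΔS = nC_p ln(T₂/T₁) with C_p = 7R/2 = 29.1 J mol⁻¹ K⁻¹.
ΔS = 4.26 × 29.1 × ln(112/187) = -63.5 J/K.

ΔS = -63.5 J/K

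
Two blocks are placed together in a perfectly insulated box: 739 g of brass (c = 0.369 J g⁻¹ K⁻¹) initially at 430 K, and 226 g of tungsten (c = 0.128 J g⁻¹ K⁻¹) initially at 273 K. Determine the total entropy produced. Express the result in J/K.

Energy balance: T_f = (m₁c₁T₁ + m₂c₂T₂)/(m₁c₁ + m₂c₂) = 414.94 K.
ΔS₁ = m₁c₁ ln(T_f/T₁) = 272.691 × ln(414.94/430) = -9.72 J/K.
ΔS₂ = m₂c₂ ln(T_f/T₂) = 28.928 × ln(414.94/273) = 12.11 J/K.
ΔS_total = -9.72 + 12.11 = 2.39 J/K.

ΔS_total = 2.39 J/K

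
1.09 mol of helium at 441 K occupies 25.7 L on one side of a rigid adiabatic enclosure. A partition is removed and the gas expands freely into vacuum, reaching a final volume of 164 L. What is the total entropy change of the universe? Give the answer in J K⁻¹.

For an ideal gas in free expansion Q = 0 and W = 0, so T is unchanged.
Entropy is a state function; using a reversible isothermal path, ΔS_gas = nR ln(V₂/V₁) = 1.09 × 8.314 × ln(164/25.7) = 16.8 J/K.
The insulated surroundings exchange no heat, so ΔS_surr = 0 and ΔS_universe = ΔS_gas.

ΔS_universe = 16.8 J/K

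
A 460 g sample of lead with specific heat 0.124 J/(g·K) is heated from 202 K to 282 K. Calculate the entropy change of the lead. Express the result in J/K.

ΔS = 19 J/K

ΔS = ∫dQ_rev/T = m c ln(T₂/T₁) = 460 × 0.124 × ln(282/202) = 19 J/K.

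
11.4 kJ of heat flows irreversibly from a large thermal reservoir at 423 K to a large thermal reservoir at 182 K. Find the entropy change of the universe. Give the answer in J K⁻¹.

ΔS_total = 35.7 J/K

ΔS_hot = −Q/T_H = −11400/423 = -26.95 J/K and ΔS_cold = +Q/T_C = 11400/182 = 62.64 J/K.
ΔS_total = -26.95 + 62.64 = 35.7 J/K, positive as the second law requires.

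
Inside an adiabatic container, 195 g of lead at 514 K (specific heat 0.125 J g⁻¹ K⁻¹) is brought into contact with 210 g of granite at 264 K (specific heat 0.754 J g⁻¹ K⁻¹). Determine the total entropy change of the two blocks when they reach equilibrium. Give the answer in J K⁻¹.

Energy balance: T_f = (m₁c₁T₁ + m₂c₂T₂)/(m₁c₁ + m₂c₂) = 297.35 K.
ΔS₁ = m₁c₁ ln(T_f/T₁) = 24.375 × ln(297.35/514) = -13.34 J/K.
ΔS₂ = m₂c₂ ln(T_f/T₂) = 158.34 × ln(297.35/264) = 18.84 J/K.
ΔS_total = -13.34 + 18.84 = 5.5 J/K.

ΔS_total = 5.5 J/K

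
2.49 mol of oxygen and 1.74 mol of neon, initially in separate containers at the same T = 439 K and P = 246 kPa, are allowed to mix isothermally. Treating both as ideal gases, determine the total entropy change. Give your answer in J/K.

ΔS_mix = 23.8 J/K

Mole fractions: x_A = 2.49/4.23 = 0.589, x_B = 0.411.
ΔS_mix = −R(n_A ln x_A + n_B ln x_B) = −8.314 × (2.49 ln 0.589 + 1.74 ln 0.411) = 23.8 J/K.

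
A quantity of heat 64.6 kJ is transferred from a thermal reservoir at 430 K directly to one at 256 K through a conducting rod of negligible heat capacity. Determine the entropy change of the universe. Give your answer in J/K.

ΔS_hot = −Q/T_H = −64600/430 = -150.2 J/K and ΔS_cold = +Q/T_C = 64600/256 = 252.3 J/K.
ΔS_total = -150.2 + 252.3 = 102 J/K, positive as the second law requires.

ΔS_total = 102 J/K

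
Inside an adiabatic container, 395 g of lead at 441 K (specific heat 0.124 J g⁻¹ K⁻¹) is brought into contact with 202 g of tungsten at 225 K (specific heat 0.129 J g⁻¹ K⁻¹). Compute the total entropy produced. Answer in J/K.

ΔS_total = 3.55 J/K

Energy balance: T_f = (m₁c₁T₁ + m₂c₂T₂)/(m₁c₁ + m₂c₂) = 365.99 K.
ΔS₁ = m₁c₁ ln(T_f/T₁) = 48.98 × ln(365.99/441) = -9.132 J/K.
ΔS₂ = m₂c₂ ln(T_f/T₂) = 26.058 × ln(365.99/225) = 12.68 J/K.
ΔS_total = -9.132 + 12.68 = 3.55 J/K.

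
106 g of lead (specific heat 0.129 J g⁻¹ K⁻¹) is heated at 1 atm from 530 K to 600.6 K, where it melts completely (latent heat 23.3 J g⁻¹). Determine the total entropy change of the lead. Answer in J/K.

ΔS = 5.82 J/K

Warming step: ΔS₁ = m c ln(T_tr/T_i) = 106 × 0.129 × ln(600.6/530) = 1.71 J/K.
Phase change: ΔS₂ = +mL/T_tr = 106 × 23.3 / 600.6 = 4.112 J/K.
ΔS_total = (1.71) + (4.112) = 5.82 J/K.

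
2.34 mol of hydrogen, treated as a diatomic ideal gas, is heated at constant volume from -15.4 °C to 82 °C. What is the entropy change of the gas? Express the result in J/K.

ΔS = 15.6 J/K

In kelvin: T₁ = 257.75 K, T₂ = 355.15 K. At constant volume, ΔS = nC_V ln(T₂/T₁) with C_V = 5R/2 = 20.79 J mol⁻¹ K⁻¹.
ΔS = 2.34 × 20.79 × ln(355.15/257.75) = 15.6 J/K.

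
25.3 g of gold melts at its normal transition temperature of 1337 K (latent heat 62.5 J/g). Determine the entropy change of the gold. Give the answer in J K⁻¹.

ΔS = 1.18 J/K

Heat absorbed by the substance: Q = mL = 25.3 × 62.5 = 1581.25 J.
At constant T, ΔS = Q_rev/T = 1581.25 / 1337 = 1.18 J/K.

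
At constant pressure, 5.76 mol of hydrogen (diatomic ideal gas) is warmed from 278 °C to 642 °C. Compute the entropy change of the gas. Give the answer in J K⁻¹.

In kelvin: T₁ = 551.15 K, T₂ = 915.15 K. At constant pressure, ΔS = nC_p ln(T₂/T₁) with C_p = 7R/2 = 29.1 J mol⁻¹ K⁻¹.
ΔS = 5.76 × 29.1 × ln(915.15/551.15) = 85 J/K.

ΔS = 85 J/K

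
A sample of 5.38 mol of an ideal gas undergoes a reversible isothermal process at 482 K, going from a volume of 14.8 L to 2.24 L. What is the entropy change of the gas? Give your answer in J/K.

For an isothermal ideal gas ΔS_gas = nR ln(V₂/V₁) = 5.38 × 8.314 × ln(2.24/14.8) = -84.5 J/K.

ΔS_gas = -84.5 J/K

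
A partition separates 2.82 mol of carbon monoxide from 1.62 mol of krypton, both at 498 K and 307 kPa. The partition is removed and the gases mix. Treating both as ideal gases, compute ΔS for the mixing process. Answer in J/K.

Mole fractions: x_A = 2.82/4.44 = 0.635, x_B = 0.365.
ΔS_mix = −R(n_A ln x_A + n_B ln x_B) = −8.314 × (2.82 ln 0.635 + 1.62 ln 0.365) = 24.2 J/K.

ΔS_mix = 24.2 J/K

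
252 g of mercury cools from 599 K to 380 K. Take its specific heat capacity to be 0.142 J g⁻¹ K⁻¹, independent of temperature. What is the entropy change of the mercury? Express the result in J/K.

ΔS = -16.3 J/K

ΔS = ∫dQ_rev/T = m c ln(T₂/T₁) = 252 × 0.142 × ln(380/599) = -16.3 J/K.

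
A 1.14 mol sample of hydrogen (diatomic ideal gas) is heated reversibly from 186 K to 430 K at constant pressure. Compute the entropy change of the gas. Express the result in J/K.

At constant pressure, ΔS = nC_p ln(T₂/T₁) with C_p = 7R/2 = 29.1 J mol⁻¹ K⁻¹.
ΔS = 1.14 × 29.1 × ln(430/186) = 27.8 J/K.

ΔS = 27.8 J/K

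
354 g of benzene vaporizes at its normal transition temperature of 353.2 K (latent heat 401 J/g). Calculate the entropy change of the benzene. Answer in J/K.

Heat absorbed by the substance: Q = mL = 354 × 401 = 141954 J.
At constant T, ΔS = Q_rev/T = 141954 / 353.2 = 402 J/K.

ΔS = 402 J/K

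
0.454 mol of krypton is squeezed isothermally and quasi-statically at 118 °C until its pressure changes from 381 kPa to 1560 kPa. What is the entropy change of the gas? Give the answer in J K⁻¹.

ΔS_gas = -5.32 J/K

For an isothermal ideal gas ΔS_gas = nR ln(P₁/P₂) = 0.454 × 8.314 × ln(381/1560) = -5.32 J/K.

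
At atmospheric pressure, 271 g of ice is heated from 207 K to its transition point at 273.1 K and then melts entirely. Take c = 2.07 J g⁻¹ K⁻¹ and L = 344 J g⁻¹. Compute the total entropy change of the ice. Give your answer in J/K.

ΔS = 497 J/K

Warming step: ΔS₁ = m c ln(T_tr/T_i) = 271 × 2.07 × ln(273.1/207) = 155.5 J/K.
Phase change: ΔS₂ = +mL/T_tr = 271 × 344 / 273.1 = 341.4 J/K.
ΔS_total = (155.5) + (341.4) = 497 J/K.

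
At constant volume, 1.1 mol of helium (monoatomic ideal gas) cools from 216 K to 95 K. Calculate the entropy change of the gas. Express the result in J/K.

ΔS = -11.3 J/K

At constant volume, ΔS = nC_V ln(T₂/T₁) with C_V = 3R/2 = 12.47 J mol⁻¹ K⁻¹.
ΔS = 1.1 × 12.47 × ln(95/216) = -11.3 J/K.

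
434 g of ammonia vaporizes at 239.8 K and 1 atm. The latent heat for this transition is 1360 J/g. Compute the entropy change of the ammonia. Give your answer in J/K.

ΔS = 2460 J/K

Heat absorbed by the substance: Q = mL = 434 × 1360 = 590240 J.
At constant T, ΔS = Q_rev/T = 590240 / 239.8 = 2460 J/K.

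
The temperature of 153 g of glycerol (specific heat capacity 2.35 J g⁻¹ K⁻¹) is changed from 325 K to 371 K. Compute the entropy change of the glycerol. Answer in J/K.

ΔS = ∫dQ_rev/T = m c ln(T₂/T₁) = 153 × 2.35 × ln(371/325) = 47.6 J/K.

ΔS = 47.6 J/K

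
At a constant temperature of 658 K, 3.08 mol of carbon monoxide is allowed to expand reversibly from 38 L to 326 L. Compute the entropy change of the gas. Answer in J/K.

For an isothermal ideal gas ΔS_gas = nR ln(V₂/V₁) = 3.08 × 8.314 × ln(326/38) = 55 J/K.

ΔS_gas = 55 J/K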